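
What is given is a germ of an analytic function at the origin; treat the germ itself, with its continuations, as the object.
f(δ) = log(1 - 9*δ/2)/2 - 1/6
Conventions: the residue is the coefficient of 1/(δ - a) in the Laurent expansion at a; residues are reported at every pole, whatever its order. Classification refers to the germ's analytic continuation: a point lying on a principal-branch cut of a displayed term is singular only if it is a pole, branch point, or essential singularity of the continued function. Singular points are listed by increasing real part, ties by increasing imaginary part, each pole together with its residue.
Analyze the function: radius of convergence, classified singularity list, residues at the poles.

Radius of convergence at 0: 2/9.
At 2/9: a logarithmic branch point.

Branch term (1/2)*log(1 - δ/(2/9)): its argument vanishes at δ = 2/9, a logarithmic branch point, modulus 2/9.
The radius of convergence is the smallest modulus among the singular points: 2/9.


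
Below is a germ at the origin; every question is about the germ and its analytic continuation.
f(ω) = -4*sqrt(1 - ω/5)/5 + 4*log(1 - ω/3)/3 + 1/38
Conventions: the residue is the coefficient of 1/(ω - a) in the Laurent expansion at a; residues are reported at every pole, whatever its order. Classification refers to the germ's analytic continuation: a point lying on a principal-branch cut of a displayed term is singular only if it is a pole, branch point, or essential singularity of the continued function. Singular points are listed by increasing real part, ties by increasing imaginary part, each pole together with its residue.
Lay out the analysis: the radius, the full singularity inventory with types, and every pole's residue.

Branch term (-4/5)*sqrt(1 - ω/(5)): its argument vanishes at ω = 5, a square-root branch point, modulus 5.
Branch term (4/3)*log(1 - ω/(3)): its argument vanishes at ω = 3, a logarithmic branch point, modulus 3.
The radius of convergence is the smallest modulus among the singular points: 3.
List the singular points by increasing real part (a conjugate pair: the negative imaginary part first).

Radius of convergence at 0: 3.
At 3: a logarithmic branch point.
At 5: an algebraic (square-root) branch point.


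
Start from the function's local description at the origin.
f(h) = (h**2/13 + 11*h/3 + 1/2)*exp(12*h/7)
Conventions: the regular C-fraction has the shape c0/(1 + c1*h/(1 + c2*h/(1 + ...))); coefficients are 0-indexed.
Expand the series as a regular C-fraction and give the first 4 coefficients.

The regular C-fraction coefficients are [1/2, -190/21, 193961/25935, -257495247/1676792845].

Taylor coefficients (expand at 0): a_0 = 1/2, a_1 = 95/21, a_2 = 4521/637, a_3 = 26484/4459.
c0 = a_0 = 1/2. Peel one level at a time: if S = 1 + c*h/S' with S'(0) = 1, then c is the h-coefficient of S and S' = c*h/(S - 1).
S_1 = c0/f = 1 + (-190/21)*h + (387922/5733)*h^2 + ...; c1 = -190/21.
S_2 = c1*h/(S_1 - 1) = 1 + (193961/25935)*h + (85831749/74736025)*h^2 + ...; c2 = 193961/25935.
S_3 = c2*h/(S_2 - 1) = 1 + (-257495247/1676792845)*h + ...; c3 = -257495247/1676792845.


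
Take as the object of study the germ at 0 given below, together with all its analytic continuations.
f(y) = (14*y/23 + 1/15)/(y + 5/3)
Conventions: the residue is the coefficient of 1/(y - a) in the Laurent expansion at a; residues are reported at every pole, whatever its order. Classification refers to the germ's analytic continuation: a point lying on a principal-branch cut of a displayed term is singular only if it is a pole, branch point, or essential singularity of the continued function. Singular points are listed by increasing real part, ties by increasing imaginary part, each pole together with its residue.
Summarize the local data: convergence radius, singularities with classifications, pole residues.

Denominator factor (y + 5/3): pole of order 1 at -5/3, modulus 5/3.
The radius of convergence is the smallest modulus among the singular points: 5/3.
At the order-1 pole -5/3 set g(y) = (y - (-5/3))*f(y) = 14*y/23 + 1/15.
Simple pole: residue = g(a) at a = -5/3, which is -109/115.

Radius of convergence at 0: 5/3.
At -5/3: a pole of order 1; residue -109/115.


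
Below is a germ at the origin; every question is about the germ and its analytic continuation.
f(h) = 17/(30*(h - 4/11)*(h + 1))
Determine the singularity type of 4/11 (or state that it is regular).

The point is a pole of order 1.

The denominator factor h - 4/11 vanishes at 4/11 and appears to the power 1; the numerator there equals 17/30, nonzero, and no other factor vanishes.
Hence a pole whose order is the multiplicity, 1.


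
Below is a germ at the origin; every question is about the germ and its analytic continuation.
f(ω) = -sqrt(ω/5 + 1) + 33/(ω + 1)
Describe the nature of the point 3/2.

The point is a regular point.

Denominator factors: ω + 1 = 5/2 at ω = 3/2 — none vanishes.
Branch term sqrt(1 - ω/(-5)): argument at 3/2 is 13/10, nonzero, so 3/2 is not its branch point (a point on a principal cut is still regular for the continued germ).
So the germ continues analytically to 3/2.


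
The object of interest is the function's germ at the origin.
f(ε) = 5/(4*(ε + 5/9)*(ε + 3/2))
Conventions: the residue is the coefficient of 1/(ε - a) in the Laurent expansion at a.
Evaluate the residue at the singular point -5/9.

At the order-1 pole -5/9 set g(ε) = (ε - (-5/9))*f(ε) = 5/(4*(ε + 3/2)).
Simple pole: residue = g(a) at a = -5/9, which is 45/34.

The residue is 45/34.


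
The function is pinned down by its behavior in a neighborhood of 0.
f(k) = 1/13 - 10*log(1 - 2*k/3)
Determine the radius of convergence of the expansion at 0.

The radius of convergence is 3/2.

Branch term (-10)*log(1 - k/(3/2)): its argument vanishes at k = 3/2, a logarithmic branch point, modulus 3/2.
The radius of convergence is the smallest modulus among the singular points: 3/2.


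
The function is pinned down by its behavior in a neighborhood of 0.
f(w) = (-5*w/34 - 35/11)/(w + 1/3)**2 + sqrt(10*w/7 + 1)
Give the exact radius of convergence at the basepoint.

Denominator factor (w + 1/3)^2: pole of order 2 at -1/3, modulus 1/3.
Branch term (1)*sqrt(1 - w/(-7/10)): its argument vanishes at w = -7/10, a square-root branch point, modulus 7/10.
The radius of convergence is the smallest modulus among the singular points: 1/3.

The radius of convergence is 1/3.


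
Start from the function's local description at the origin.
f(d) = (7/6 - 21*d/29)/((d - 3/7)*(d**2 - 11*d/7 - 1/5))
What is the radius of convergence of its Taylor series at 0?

The radius of convergence is -11/14 + (3/70)*sqrt(445).

Denominator factor (d**2 - 11*d/7 - 1/5): discriminant 801/245, real irrational roots 11/14 + (3/70)*sqrt(445) and 11/14 - (3/70)*sqrt(445); poles of order 1, moduli 11/14 + (3/70)*sqrt(445) and -11/14 + (3/70)*sqrt(445).
Denominator factor (d - 3/7): pole of order 1 at 3/7, modulus 3/7.
The radius of convergence is the smallest modulus among the singular points: -11/14 + (3/70)*sqrt(445).


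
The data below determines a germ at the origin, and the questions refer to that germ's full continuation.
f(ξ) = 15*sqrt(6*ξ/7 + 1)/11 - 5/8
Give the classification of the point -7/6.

The point is an algebraic (square-root) branch point.

The term (15/11)*sqrt(1 - ξ/(-7/6)) has argument 1 - -7/6/(-7/6) = 0 at -7/6: a square-root (algebraic, two-sheeted) branch point; the remaining terms are analytic or single-valued there.


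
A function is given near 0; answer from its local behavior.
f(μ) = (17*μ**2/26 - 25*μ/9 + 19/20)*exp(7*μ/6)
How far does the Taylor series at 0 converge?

The factor exp(7*μ/6) is entire and contributes no finite singular point.
The polynomial part has no poles.
No finite singular points: the Taylor series at 0 converges everywhere.

The radius of convergence is infinite.


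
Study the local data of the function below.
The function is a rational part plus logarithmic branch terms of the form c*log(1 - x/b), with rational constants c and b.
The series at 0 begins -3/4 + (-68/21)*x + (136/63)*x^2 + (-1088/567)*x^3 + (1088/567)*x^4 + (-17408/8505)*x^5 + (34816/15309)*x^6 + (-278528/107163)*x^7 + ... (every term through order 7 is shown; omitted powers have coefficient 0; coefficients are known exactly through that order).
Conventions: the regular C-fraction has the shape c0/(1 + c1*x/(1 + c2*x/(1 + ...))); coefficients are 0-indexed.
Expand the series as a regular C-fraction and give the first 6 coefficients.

The regular C-fraction coefficients are [-3/4, -272/63, 314/63, 14/471, 100/157, 628/3375].

Taylor coefficients (read off): a_0 = -3/4, a_1 = -68/21, a_2 = 136/63, a_3 = -1088/567, a_4 = 1088/567, a_5 = -17408/8505.
c0 = a_0 = -3/4. Peel one level at a time: if S = 1 + c*x/S' with S'(0) = 1, then c is the x-coefficient of S and S' = c*x/(S - 1).
S_1 = c0/f = 1 + (-272/63)*x + (85408/3969)*x^2 + ...; c1 = -272/63.
S_2 = c1*x/(S_1 - 1) = 1 + (314/63)*x + (-4/27)*x^2 + ...; c2 = 314/63.
S_3 = c2*x/(S_2 - 1) = 1 + (14/471)*x + (-1400/73947)*x^2 + ...; c3 = 14/471.
S_4 = c3*x/(S_3 - 1) = 1 + (100/157)*x + (-16/135)*x^2 + ...; c4 = 100/157.
S_5 = c4*x/(S_4 - 1) = 1 + (628/3375)*x + ...; c5 = 628/3375.


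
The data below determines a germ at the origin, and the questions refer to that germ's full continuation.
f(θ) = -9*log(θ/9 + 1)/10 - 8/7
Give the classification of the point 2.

The point is a regular point.

There is no denominator, hence no pole anywhere.
Branch term log(1 - θ/(-9)): argument at 2 is 11/9, nonzero, so 2 is not its branch point (a point on a principal cut is still regular for the continued germ).
So the germ continues analytically to 2.


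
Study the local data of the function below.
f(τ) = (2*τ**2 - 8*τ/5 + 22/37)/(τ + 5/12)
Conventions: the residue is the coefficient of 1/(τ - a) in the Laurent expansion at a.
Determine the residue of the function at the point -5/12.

The residue is 4285/2664.

At the order-1 pole -5/12 set g(τ) = (τ - (-5/12))*f(τ) = 2*τ**2 - 8*τ/5 + 22/37.
Simple pole: residue = g(a) at a = -5/12, which is 4285/2664.


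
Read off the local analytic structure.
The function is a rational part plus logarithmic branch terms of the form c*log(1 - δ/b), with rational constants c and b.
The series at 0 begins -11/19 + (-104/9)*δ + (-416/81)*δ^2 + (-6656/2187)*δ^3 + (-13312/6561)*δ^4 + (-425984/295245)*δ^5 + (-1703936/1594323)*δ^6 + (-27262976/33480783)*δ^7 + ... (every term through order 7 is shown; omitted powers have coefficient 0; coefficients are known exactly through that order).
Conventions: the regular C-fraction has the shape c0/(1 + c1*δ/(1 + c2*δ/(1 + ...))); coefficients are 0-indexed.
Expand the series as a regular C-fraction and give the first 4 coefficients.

Taylor coefficients (read off): a_0 = -11/19, a_1 = -104/9, a_2 = -416/81, a_3 = -6656/2187.
c0 = a_0 = -11/19. Peel one level at a time: if S = 1 + c*δ/S' with S'(0) = 1, then c is the δ-coefficient of S and S' = c*δ/(S - 1).
S_1 = c0/f = 1 + (-1976/99)*δ + (1272544/3267)*δ^2 + ...; c1 = -1976/99.
S_2 = c1*δ/(S_1 - 1) = 1 + (644/33)*δ + (-16/243)*δ^2 + ...; c2 = 644/33.
S_3 = c2*δ/(S_2 - 1) = 1 + (44/13041)*δ + ...; c3 = 44/13041.

The regular C-fraction coefficients are [-11/19, -1976/99, 644/33, 44/13041].


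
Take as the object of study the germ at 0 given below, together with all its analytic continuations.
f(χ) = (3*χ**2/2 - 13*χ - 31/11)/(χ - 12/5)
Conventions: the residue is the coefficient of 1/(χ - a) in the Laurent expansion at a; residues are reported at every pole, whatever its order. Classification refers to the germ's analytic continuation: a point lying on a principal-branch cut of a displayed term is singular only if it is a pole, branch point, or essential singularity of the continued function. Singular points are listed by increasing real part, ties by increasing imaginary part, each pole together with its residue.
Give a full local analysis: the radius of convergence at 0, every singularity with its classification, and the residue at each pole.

Radius of convergence at 0: 12/5.
At 12/5: a pole of order 1; residue -6979/275.

Denominator factor (χ - 12/5): pole of order 1 at 12/5, modulus 12/5.
The radius of convergence is the smallest modulus among the singular points: 12/5.
At the order-1 pole 12/5 set g(χ) = (χ - (12/5))*f(χ) = 3*χ**2/2 - 13*χ - 31/11.
Simple pole: residue = g(a) at a = 12/5, which is -6979/275.


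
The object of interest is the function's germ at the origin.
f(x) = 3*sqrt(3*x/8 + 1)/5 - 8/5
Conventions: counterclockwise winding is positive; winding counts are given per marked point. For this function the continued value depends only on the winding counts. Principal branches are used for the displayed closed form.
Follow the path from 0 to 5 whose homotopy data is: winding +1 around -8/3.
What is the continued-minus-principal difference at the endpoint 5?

Continued minus principal equals -(3/10)*sqrt(46).

The rational part is single-valued and drops out of the difference; each branch term changes only by its own monodromy.
(3/5)*sqrt(1 - x/(-8/3)): winding +1 is odd, the square root flips sign, contributing -2*(3/5)*sqrt(1 - (5)/(-8/3)) = -2*(3/5)*sqrt(23/8) = -(3/10)*sqrt(46).
Summing the contributions at x = 5 gives -(3/10)*sqrt(46).


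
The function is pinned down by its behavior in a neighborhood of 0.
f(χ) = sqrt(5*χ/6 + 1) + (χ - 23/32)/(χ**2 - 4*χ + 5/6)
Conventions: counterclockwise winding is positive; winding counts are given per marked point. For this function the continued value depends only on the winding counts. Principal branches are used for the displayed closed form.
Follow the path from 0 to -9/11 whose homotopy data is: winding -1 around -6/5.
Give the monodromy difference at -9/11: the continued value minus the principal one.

Continued minus principal equals -(1/11)*sqrt(154).

The rational part is single-valued and drops out of the difference; each branch term changes only by its own monodromy.
(1)*sqrt(1 - χ/(-6/5)): winding -1 is odd, the square root flips sign, contributing -2*(1)*sqrt(1 - (-9/11)/(-6/5)) = -2*(1)*sqrt(7/22) = -(1/11)*sqrt(154).
Summing the contributions at χ = -9/11 gives -(1/11)*sqrt(154).


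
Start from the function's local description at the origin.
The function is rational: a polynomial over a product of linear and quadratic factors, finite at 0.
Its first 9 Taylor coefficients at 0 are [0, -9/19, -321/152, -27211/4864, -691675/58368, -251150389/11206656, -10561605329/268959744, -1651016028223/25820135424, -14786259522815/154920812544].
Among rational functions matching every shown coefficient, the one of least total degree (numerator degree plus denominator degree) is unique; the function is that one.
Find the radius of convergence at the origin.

The radius of convergence is (1/3)*sqrt(3).

No rational of total degree below 7 reproduces all 9 coefficients; solving the [1/6] Pade equations on them gives f(θ) = -12*θ/(19*(θ**2 - 9*θ/8 + 2)**2*(θ**2 - 10*θ/9 + 1/3)), whose expansion matches every shown term.
Denominator factor (θ**2 - 9*θ/8 + 2)^2: discriminant -431/64, complex-conjugate roots (9/16) + ((1/16)*sqrt(431))*i and (9/16) - ((1/16)*sqrt(431))*i; poles of order 2, moduli sqrt(2) and sqrt(2).
Denominator factor (θ**2 - 10*θ/9 + 1/3): discriminant -8/81, complex-conjugate roots (5/9) + ((1/9)*sqrt(2))*i and (5/9) - ((1/9)*sqrt(2))*i; poles of order 1, moduli (1/3)*sqrt(3) and (1/3)*sqrt(3).
The radius of convergence is the smallest modulus among the singular points: (1/3)*sqrt(3).


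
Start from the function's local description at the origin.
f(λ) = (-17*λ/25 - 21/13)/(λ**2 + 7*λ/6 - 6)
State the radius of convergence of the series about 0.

Denominator factor (λ**2 + 7*λ/6 - 6): discriminant 913/36, real irrational roots -7/12 + (1/12)*sqrt(913) and -7/12 - (1/12)*sqrt(913); poles of order 1, moduli -7/12 + (1/12)*sqrt(913) and 7/12 + (1/12)*sqrt(913).
The radius of convergence is the smallest modulus among the singular points: -7/12 + (1/12)*sqrt(913).

The radius of convergence is -7/12 + (1/12)*sqrt(913).


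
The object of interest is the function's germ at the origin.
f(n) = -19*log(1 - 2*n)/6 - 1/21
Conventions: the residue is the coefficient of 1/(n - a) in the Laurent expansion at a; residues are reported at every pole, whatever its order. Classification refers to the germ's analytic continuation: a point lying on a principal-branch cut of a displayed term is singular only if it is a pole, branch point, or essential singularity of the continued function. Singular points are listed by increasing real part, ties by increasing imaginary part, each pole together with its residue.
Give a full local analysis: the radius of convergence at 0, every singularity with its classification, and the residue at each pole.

Branch term (-19/6)*log(1 - n/(1/2)): its argument vanishes at n = 1/2, a logarithmic branch point, modulus 1/2.
The radius of convergence is the smallest modulus among the singular points: 1/2.

Radius of convergence at 0: 1/2.
At 1/2: a logarithmic branch point.


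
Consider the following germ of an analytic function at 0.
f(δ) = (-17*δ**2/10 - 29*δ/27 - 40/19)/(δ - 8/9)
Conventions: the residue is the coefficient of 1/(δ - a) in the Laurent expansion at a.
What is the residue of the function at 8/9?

At the order-1 pole 8/9 set g(δ) = (δ - (8/9))*f(δ) = -17*δ**2/10 - 29*δ/27 - 40/19.
Simple pole: residue = g(a) at a = 8/9, which is -101648/23085.

The residue is -101648/23085.


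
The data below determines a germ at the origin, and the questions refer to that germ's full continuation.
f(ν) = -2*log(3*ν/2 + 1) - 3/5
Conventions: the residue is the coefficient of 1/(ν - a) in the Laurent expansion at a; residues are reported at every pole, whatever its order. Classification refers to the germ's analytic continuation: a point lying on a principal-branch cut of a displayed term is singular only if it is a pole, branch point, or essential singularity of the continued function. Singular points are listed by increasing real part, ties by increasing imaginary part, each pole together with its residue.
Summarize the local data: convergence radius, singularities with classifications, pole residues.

Branch term (-2)*log(1 - ν/(-2/3)): its argument vanishes at ν = -2/3, a logarithmic branch point, modulus 2/3.
The radius of convergence is the smallest modulus among the singular points: 2/3.

Radius of convergence at 0: 2/3.
At -2/3: a logarithmic branch point.


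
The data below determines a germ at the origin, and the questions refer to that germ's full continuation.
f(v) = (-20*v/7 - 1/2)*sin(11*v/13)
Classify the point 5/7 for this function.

There is no denominator, hence no pole anywhere.
The factor sin(11*v/13) is entire.
So the germ continues analytically to 5/7.

The point is a regular point.


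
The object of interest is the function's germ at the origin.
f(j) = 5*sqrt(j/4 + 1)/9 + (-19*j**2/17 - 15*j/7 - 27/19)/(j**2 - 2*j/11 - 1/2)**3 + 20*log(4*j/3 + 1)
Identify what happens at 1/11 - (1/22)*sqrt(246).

The denominator factor j**2 - 2*j/11 - 1/2 vanishes at 1/11 - (1/22)*sqrt(246) and appears to the power 3; the numerator there equals -1200011/547162 + (3071/28798)*sqrt(246), nonzero, and no other factor vanishes.
The branch terms are analytic at this point.
Hence a pole whose order is the multiplicity, 3.

The point is a pole of order 3.


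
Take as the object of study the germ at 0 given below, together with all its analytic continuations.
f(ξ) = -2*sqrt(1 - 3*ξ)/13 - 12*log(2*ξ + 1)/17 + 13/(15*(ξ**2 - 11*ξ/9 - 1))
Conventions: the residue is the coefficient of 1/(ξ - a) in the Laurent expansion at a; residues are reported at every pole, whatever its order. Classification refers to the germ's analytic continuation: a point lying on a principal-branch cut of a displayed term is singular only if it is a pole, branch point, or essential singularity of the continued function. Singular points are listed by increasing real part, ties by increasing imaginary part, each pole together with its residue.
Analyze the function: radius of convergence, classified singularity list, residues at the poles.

Denominator factor (ξ**2 - 11*ξ/9 - 1): discriminant 445/81, real irrational roots 11/18 + (1/18)*sqrt(445) and 11/18 - (1/18)*sqrt(445); poles of order 1, moduli 11/18 + (1/18)*sqrt(445) and -11/18 + (1/18)*sqrt(445).
Branch term (-12/17)*log(1 - ξ/(-1/2)): its argument vanishes at ξ = -1/2, a logarithmic branch point, modulus 1/2.
Branch term (-2/13)*sqrt(1 - ξ/(1/3)): its argument vanishes at ξ = 1/3, a square-root branch point, modulus 1/3.
The radius of convergence is the smallest modulus among the singular points: 1/3.
The branch terms are analytic at 11/18 - (1/18)*sqrt(445) and contribute nothing to the residue; only the rational part matters.
The factor ξ**2 - 11*ξ/9 - 1 splits as (ξ - a)(ξ - a') with a = 11/18 - (1/18)*sqrt(445), a' = 11/18 + (1/18)*sqrt(445). At the order-1 pole a set g(ξ) = (ξ - a)*(rational part) = [13/15] / (ξ - a').
Simple pole: residue = g(a) at a = 11/18 - (1/18)*sqrt(445), which is -(39/2225)*sqrt(445).
The branch terms are analytic at 11/18 + (1/18)*sqrt(445) and contribute nothing to the residue; only the rational part matters.
The factor ξ**2 - 11*ξ/9 - 1 splits as (ξ - a)(ξ - a') with a = 11/18 + (1/18)*sqrt(445), a' = 11/18 - (1/18)*sqrt(445). At the order-1 pole a set g(ξ) = (ξ - a)*(rational part) = [13/15] / (ξ - a').
Simple pole: residue = g(a) at a = 11/18 + (1/18)*sqrt(445), which is (39/2225)*sqrt(445).
List the singular points by increasing real part (a conjugate pair: the negative imaginary part first).

Radius of convergence at 0: 1/3.
At 11/18 - (1/18)*sqrt(445): a pole of order 1; residue -(39/2225)*sqrt(445).
At -1/2: a logarithmic branch point.
At 1/3: an algebraic (square-root) branch point.
At 11/18 + (1/18)*sqrt(445): a pole of order 1; residue (39/2225)*sqrt(445).


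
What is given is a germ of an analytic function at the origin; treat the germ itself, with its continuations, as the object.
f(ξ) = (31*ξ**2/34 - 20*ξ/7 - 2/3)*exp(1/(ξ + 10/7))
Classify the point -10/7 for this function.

The point is an essential singularity.

The exponent 1/(ξ - (-10/7)) has a pole at -10/7, so exp(1/(ξ - (-10/7))) takes every nonzero value near it: an essential singularity (not a pole of any order).


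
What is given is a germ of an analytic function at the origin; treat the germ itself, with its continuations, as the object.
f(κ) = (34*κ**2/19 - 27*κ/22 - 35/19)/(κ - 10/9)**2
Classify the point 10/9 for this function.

The point is a pole of order 2.

The denominator factor κ - 10/9 vanishes at 10/9 and appears to the power 2; the numerator there equals -16870/16929, nonzero, and no other factor vanishes.
Hence a pole whose order is the multiplicity, 2.


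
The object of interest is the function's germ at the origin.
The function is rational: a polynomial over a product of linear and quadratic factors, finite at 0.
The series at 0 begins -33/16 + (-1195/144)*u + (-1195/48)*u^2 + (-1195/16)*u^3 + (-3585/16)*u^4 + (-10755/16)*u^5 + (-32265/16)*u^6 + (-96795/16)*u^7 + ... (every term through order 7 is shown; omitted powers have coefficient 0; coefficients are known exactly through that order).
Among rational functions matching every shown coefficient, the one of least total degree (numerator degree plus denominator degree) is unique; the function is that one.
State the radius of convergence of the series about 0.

No rational of total degree below 2 reproduces all 8 coefficients; solving the [1/1] Pade equations on them gives f(u) = (19*u/27 + 11/16)/(u - 1/3), whose expansion matches every shown term.
Denominator factor (u - 1/3): pole of order 1 at 1/3, modulus 1/3.
The radius of convergence is the smallest modulus among the singular points: 1/3.

The radius of convergence is 1/3.


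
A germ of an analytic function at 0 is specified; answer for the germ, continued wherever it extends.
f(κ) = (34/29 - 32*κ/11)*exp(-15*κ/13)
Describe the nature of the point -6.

The point is a regular point.

There is no denominator, hence no pole anywhere.
The factor exp(-15*κ/13) is entire.
So the germ continues analytically to -6.


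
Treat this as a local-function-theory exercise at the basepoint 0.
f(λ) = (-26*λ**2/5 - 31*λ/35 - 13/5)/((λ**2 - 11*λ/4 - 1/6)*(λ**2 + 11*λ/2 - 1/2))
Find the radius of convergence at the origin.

Denominator factor (λ**2 + 11*λ/2 - 1/2): discriminant 129/4, real irrational roots -11/4 + (1/4)*sqrt(129) and -11/4 - (1/4)*sqrt(129); poles of order 1, moduli -11/4 + (1/4)*sqrt(129) and 11/4 + (1/4)*sqrt(129).
Denominator factor (λ**2 - 11*λ/4 - 1/6): discriminant 395/48, real irrational roots 11/8 + (1/24)*sqrt(1185) and 11/8 - (1/24)*sqrt(1185); poles of order 1, moduli 11/8 + (1/24)*sqrt(1185) and -11/8 + (1/24)*sqrt(1185).
The radius of convergence is the smallest modulus among the singular points: -11/8 + (1/24)*sqrt(1185).

The radius of convergence is -11/8 + (1/24)*sqrt(1185).


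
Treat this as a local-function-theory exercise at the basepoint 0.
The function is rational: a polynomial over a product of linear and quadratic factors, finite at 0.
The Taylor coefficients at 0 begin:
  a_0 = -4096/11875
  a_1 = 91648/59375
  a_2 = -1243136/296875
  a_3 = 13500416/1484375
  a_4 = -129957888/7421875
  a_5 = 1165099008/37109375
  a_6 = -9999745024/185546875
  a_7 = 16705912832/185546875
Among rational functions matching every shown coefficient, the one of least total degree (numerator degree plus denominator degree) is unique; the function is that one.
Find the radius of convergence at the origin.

The radius of convergence is 5/8.

No rational of total degree below 5 reproduces all 8 coefficients; solving the [1/4] Pade equations on them gives f(w) = (w/5 - 8/19)/((w + 5/8)*(w + 5/4)**3), whose expansion matches every shown term.
Denominator factor (w + 5/4)^3: pole of order 3 at -5/4, modulus 5/4.
Denominator factor (w + 5/8): pole of order 1 at -5/8, modulus 5/8.
The radius of convergence is the smallest modulus among the singular points: 5/8.


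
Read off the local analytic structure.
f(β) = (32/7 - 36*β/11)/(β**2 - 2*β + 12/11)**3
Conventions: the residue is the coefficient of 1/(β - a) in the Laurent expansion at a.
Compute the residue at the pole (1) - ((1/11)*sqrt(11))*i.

The residue is ((825/28)*sqrt(11))*i.

The factor β**2 - 2*β + 12/11 splits as (β - a)(β - a') with a = (1) - ((1/11)*sqrt(11))*i, a' = (1) + ((1/11)*sqrt(11))*i. At the order-3 pole a set g(β) = (β - a)^3*f(β) = [32/7 - 36*β/11] / (β - a')^3.
Order-3 pole: residue = g''(a)/2; g''((1) - ((1/11)*sqrt(11))*i) = ((825/14)*sqrt(11))*i, so the residue is ((825/28)*sqrt(11))*i.


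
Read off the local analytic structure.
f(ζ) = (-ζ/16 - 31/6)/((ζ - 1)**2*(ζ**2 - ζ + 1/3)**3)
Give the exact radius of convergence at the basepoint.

Denominator factor (ζ**2 - ζ + 1/3)^3: discriminant -1/3, complex-conjugate roots (1/2) + ((1/6)*sqrt(3))*i and (1/2) - ((1/6)*sqrt(3))*i; poles of order 3, moduli (1/3)*sqrt(3) and (1/3)*sqrt(3).
Denominator factor (ζ - 1)^2: pole of order 2 at 1, modulus 1.
The radius of convergence is the smallest modulus among the singular points: (1/3)*sqrt(3).

The radius of convergence is (1/3)*sqrt(3).


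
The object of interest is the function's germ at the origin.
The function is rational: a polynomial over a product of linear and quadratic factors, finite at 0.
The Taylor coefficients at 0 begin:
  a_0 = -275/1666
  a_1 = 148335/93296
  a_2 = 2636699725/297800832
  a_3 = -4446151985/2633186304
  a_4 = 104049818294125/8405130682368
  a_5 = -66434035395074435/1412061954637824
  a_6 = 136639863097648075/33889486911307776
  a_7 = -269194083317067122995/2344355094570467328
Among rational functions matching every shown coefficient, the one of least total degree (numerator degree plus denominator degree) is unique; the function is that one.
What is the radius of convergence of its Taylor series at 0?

The radius of convergence is (2/11)*sqrt(11).

No rational of total degree below 6 reproduces all 8 coefficients; solving the [2/4] Pade equations on them gives f(φ) = (34*φ**2/19 + 4*φ/15 - 1/34)/((φ + 7/10)**2*(φ**2 - 5*φ/6 + 4/11)), whose expansion matches every shown term.
Denominator factor (φ**2 - 5*φ/6 + 4/11): discriminant -301/396, complex-conjugate roots (5/12) + ((1/132)*sqrt(3311))*i and (5/12) - ((1/132)*sqrt(3311))*i; poles of order 1, moduli (2/11)*sqrt(11) and (2/11)*sqrt(11).
Denominator factor (φ + 7/10)^2: pole of order 2 at -7/10, modulus 7/10.
The radius of convergence is the smallest modulus among the singular points: (2/11)*sqrt(11).


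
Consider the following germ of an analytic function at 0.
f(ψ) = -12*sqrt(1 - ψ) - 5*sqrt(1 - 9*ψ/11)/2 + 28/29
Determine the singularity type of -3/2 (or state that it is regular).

The point is a regular point.

There is no denominator, hence no pole anywhere.
Branch term sqrt(1 - ψ/(11/9)): argument at -3/2 is 49/22, nonzero, so -3/2 is not its branch point (a point on a principal cut is still regular for the continued germ).
Branch term sqrt(1 - ψ/(1)): argument at -3/2 is 5/2, nonzero, so -3/2 is not its branch point (a point on a principal cut is still regular for the continued germ).
So the germ continues analytically to -3/2.


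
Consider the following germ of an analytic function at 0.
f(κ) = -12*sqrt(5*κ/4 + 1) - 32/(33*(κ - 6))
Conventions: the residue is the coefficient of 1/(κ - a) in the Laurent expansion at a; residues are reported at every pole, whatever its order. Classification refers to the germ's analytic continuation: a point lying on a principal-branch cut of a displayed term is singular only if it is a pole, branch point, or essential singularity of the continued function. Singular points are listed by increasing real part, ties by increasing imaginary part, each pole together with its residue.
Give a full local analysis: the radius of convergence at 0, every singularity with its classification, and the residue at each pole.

Denominator factor (κ - 6): pole of order 1 at 6, modulus 6.
Branch term (-12)*sqrt(1 - κ/(-4/5)): its argument vanishes at κ = -4/5, a square-root branch point, modulus 4/5.
The radius of convergence is the smallest modulus among the singular points: 4/5.
The branch term is analytic at 6 and contributes nothing to the residue; only the rational part matters.
At the order-1 pole 6 set g(κ) = (κ - (6))*(rational part) = -32/33.
Simple pole: residue = g(a) at a = 6, which is -32/33.
List the singular points by increasing real part (a conjugate pair: the negative imaginary part first).

Radius of convergence at 0: 4/5.
At -4/5: an algebraic (square-root) branch point.
At 6: a pole of order 1; residue -32/33.


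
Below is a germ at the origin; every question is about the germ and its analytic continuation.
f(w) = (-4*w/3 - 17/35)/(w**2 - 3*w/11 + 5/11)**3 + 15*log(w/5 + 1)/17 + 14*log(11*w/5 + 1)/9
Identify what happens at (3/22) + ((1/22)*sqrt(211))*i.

The point is a pole of order 3.

The denominator factor w**2 - 3*w/11 + 5/11 vanishes at (3/22) + ((1/22)*sqrt(211))*i and appears to the power 3; the numerator there equals (-257/385) - ((2/33)*sqrt(211))*i, nonzero, and no other factor vanishes.
The branch terms are analytic at this point.
Hence a pole whose order is the multiplicity, 3.


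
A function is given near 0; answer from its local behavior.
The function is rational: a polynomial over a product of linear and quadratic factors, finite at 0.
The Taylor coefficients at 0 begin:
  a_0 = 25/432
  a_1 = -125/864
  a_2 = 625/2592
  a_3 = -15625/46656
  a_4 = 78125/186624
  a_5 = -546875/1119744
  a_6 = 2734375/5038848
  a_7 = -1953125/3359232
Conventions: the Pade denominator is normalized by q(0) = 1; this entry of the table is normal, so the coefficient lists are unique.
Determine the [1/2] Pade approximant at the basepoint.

Taylor coefficients needed (read off): a_0 = 25/432, a_1 = -125/864, a_2 = 625/2592, a_3 = -15625/46656.
Write the denominator as Q(ψ) = 1 + q1*ψ + q2*ψ^2. Requiring Q*f - P = O(ψ^4) with deg P <= 1 kills the coefficients of ψ^2..ψ^3 in Q*f:
  ψ^2: a_2 + q1*a_1 + q2*a_0 = 0, i.e. 625/2592 + (-125/864)*q1 + (25/432)*q2 = 0.
  ψ^3: a_3 + q1*a_2 + q2*a_1 = 0, i.e. -15625/46656 + (625/2592)*q1 + (-125/864)*q2 = 0.
Solving this linear system: q1 = 20/9, q2 = 25/18.
The numerator is Q*f truncated at degree 1: P0 = a_0 = 25/432; P1 = a_1 + q1*a_0 = -125/7776.

The Pade approximant has numerator coefficients [25/432, -125/7776]; denominator coefficients [1, 20/9, 25/18].


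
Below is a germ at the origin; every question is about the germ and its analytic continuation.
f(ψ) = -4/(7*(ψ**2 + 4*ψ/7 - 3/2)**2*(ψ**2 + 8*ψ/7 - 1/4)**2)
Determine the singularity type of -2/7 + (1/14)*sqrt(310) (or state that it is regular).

The denominator factor ψ**2 + 4*ψ/7 - 3/2 vanishes at -2/7 + (1/14)*sqrt(310) and appears to the power 2; the numerator there equals -4/7, nonzero, and no other factor vanishes.
Hence a pole whose order is the multiplicity, 2.

The point is a pole of order 2.


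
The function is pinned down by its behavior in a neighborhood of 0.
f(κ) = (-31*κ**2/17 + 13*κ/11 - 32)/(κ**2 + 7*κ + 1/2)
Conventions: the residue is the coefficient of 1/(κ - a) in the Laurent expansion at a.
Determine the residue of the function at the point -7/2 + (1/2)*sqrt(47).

The factor κ**2 + 7*κ + 1/2 splits as (κ - a)(κ - a') with a = -7/2 + (1/2)*sqrt(47), a' = -7/2 - (1/2)*sqrt(47). At the order-1 pole a set g(κ) = (κ - a)*f(κ) = [-31*κ**2/17 + 13*κ/11 - 32] / (κ - a').
Simple pole: residue = g(a) at a = -7/2 + (1/2)*sqrt(47), which is 1304/187 - (29883/17578)*sqrt(47).

The residue is 1304/187 - (29883/17578)*sqrt(47).


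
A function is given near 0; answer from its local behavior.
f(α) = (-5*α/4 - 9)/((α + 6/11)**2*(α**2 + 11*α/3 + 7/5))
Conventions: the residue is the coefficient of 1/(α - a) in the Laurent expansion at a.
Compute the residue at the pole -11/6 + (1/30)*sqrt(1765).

The residue is -523325/4392 - (4406215/1550376)*sqrt(1765).


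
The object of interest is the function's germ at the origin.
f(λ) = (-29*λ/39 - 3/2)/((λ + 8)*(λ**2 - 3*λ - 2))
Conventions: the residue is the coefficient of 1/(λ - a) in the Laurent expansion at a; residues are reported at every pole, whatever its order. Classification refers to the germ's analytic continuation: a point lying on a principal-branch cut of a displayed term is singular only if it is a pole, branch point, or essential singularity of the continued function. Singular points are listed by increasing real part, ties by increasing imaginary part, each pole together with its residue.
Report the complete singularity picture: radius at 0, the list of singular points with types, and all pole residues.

Radius of convergence at 0: -3/2 + (1/2)*sqrt(17).
At -8: a pole of order 1; residue 347/6708.
At 3/2 - (1/2)*sqrt(17): a pole of order 1; residue -347/13416 + (199/13416)*sqrt(17).
At 3/2 + (1/2)*sqrt(17): a pole of order 1; residue -347/13416 - (199/13416)*sqrt(17).


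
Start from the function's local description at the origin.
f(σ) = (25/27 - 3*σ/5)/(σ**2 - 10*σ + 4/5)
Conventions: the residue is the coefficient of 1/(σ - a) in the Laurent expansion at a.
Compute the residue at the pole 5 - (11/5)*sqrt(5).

The factor σ**2 - 10*σ + 4/5 splits as (σ - a)(σ - a') with a = 5 - (11/5)*sqrt(5), a' = 5 + (11/5)*sqrt(5). At the order-1 pole a set g(σ) = (σ - a)*f(σ) = [25/27 - 3*σ/5] / (σ - a').
Simple pole: residue = g(a) at a = 5 - (11/5)*sqrt(5), which is -3/10 + (28/297)*sqrt(5).

The residue is -3/10 + (28/297)*sqrt(5).


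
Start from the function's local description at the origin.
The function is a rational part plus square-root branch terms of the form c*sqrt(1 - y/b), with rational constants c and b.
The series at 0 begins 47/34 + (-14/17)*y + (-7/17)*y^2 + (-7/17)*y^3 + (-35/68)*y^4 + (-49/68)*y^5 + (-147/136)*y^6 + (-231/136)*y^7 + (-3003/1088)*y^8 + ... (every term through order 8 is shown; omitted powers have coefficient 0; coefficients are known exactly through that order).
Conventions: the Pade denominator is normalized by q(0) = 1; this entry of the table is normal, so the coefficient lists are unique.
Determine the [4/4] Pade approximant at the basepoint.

The Pade approximant has numerator coefficients [47/34, -385/68, 1041/136, -515/136, 271/544]; denominator coefficients [1, -7/2, 15/4, -5/4, 1/16].

Taylor coefficients needed (read off): a_0 = 47/34, a_1 = -14/17, a_2 = -7/17, a_3 = -7/17, a_4 = -35/68, a_5 = -49/68, a_6 = -147/136, a_7 = -231/136, a_8 = -3003/1088.
Write the denominator as Q(y) = 1 + q1*y + q2*y^2 + q3*y^3 + q4*y^4. Requiring Q*f - P = O(y^9) with deg P <= 4 kills the coefficients of y^5..y^8 in Q*f:
  y^5: a_5 + q1*a_4 + q2*a_3 + q3*a_2 + q4*a_1 = 0, i.e. -49/68 + (-35/68)*q1 + (-7/17)*q2 + (-7/17)*q3 + (-14/17)*q4 = 0.
  y^6: a_6 + q1*a_5 + q2*a_4 + q3*a_3 + q4*a_2 = 0, i.e. -147/136 + (-49/68)*q1 + (-35/68)*q2 + (-7/17)*q3 + (-7/17)*q4 = 0.
  y^7: a_7 + q1*a_6 + q2*a_5 + q3*a_4 + q4*a_3 = 0, i.e. -231/136 + (-147/136)*q1 + (-49/68)*q2 + (-35/68)*q3 + (-7/17)*q4 = 0.
  y^8: a_8 + q1*a_7 + q2*a_6 + q3*a_5 + q4*a_4 = 0, i.e. -3003/1088 + (-231/136)*q1 + (-147/136)*q2 + (-49/68)*q3 + (-35/68)*q4 = 0.
Solving this linear system: q1 = -7/2, q2 = 15/4, q3 = -5/4, q4 = 1/16.
The numerator is Q*f truncated at degree 4: P0 = a_0 = 47/34; P1 = a_1 + q1*a_0 = -385/68; P2 = a_2 + q1*a_1 + q2*a_0 = 1041/136; P3 = a_3 + q1*a_2 + q2*a_1 + q3*a_0 = -515/136; P4 = a_4 + q1*a_3 + q2*a_2 + q3*a_1 + q4*a_0 = 271/544.


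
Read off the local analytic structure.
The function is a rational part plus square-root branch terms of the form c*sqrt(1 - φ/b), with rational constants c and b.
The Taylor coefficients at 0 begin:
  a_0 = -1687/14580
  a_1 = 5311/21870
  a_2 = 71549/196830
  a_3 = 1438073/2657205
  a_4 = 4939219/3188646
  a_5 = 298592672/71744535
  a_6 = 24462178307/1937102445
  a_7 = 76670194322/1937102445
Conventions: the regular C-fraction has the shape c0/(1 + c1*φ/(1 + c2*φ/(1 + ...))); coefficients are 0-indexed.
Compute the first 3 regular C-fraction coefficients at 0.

Taylor coefficients (read off): a_0 = -1687/14580, a_1 = 5311/21870, a_2 = 71549/196830.
c0 = a_0 = -1687/14580. Peel one level at a time: if S = 1 + c*φ/S' with S'(0) = 1, then c is the φ-coefficient of S and S' = c*φ/(S - 1).
S_1 = c0/f = 1 + (10622/5061)*φ + (579886978/76841163)*φ^2 + ...; c1 = 10622/5061.
S_2 = c1*φ/(S_1 - 1) = 1 + (-289943489/80636913)*φ + ...; c2 = -289943489/80636913.

The regular C-fraction coefficients are [-1687/14580, 10622/5061, -289943489/80636913].


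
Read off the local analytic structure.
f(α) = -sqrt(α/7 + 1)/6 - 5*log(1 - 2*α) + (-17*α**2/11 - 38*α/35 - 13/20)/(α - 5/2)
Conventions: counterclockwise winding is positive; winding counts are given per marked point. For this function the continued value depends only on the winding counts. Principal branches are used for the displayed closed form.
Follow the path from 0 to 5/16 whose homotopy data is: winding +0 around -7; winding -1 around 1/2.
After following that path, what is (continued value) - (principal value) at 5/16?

Continued minus principal equals (10)*pi*i.

The rational part is single-valued and drops out of the difference; each branch term changes only by its own monodromy.
(-5)*log(1 - α/(1/2)): each positive loop around 1/2 adds 2*pi*i to the log, so winding -1 contributes (-5)*(-1)*2*pi*i = (10)*pi*i.
(-1/6)*sqrt(1 - α/(-7)): winding +0 is even, the square root returns to the same sheet, contribution 0.
Summing the contributions at α = 5/16 gives (10)*pi*i.


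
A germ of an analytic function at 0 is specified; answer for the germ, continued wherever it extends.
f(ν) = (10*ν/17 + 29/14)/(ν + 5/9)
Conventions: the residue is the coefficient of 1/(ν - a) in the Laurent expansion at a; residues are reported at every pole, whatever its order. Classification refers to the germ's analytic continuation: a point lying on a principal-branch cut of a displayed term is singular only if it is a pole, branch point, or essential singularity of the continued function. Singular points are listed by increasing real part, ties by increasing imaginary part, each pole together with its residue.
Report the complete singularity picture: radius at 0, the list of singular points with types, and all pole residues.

Radius of convergence at 0: 5/9.
At -5/9: a pole of order 1; residue 3737/2142.

Denominator factor (ν + 5/9): pole of order 1 at -5/9, modulus 5/9.
The radius of convergence is the smallest modulus among the singular points: 5/9.
At the order-1 pole -5/9 set g(ν) = (ν - (-5/9))*f(ν) = 10*ν/17 + 29/14.
Simple pole: residue = g(a) at a = -5/9, which is 3737/2142.
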